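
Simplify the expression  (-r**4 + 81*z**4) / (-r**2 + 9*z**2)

Difference of fourth powers: factor out (-r**2 + 9*z**2).

r**2 + 9*z**2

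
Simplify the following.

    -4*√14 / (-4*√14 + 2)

Multiply numerator and denominator by 2 + 4*√14.
Denominator becomes -220; numerator becomes -224 - 8*√14.

(2*√14 + 56)/55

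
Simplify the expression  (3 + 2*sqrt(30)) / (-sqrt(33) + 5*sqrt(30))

Multiply numerator and denominator by sqrt(33) + 5*sqrt(30).
Denominator becomes 717; numerator becomes 3*sqrt(33) + 6*sqrt(110) + 15*sqrt(30) + 300.

(sqrt(33) + 2*sqrt(110) + 5*sqrt(30) + 100)/239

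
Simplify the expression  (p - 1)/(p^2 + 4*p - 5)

Factor: p^2 + 4*p - 5 = (p - 1)*(p + 5)
Cancel the common factor (p - 1).

1/(p + 5)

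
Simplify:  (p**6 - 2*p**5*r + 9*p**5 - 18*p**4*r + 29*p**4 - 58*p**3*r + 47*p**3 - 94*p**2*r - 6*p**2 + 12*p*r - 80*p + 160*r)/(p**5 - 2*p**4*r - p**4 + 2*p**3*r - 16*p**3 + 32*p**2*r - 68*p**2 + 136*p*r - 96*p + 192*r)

(p**2 + 4*p - 5)/(p - 6)

Factor: p**6 - 2*p**5*r + 9*p**5 - 18*p**4*r + 29*p**4 - 58*p**3*r + 47*p**3 - 94*p**2*r - 6*p**2 + 12*p*r - 80*p + 160*r = (p + 2)*(p - 1)*(p + 5)*(p - 2*r)*(p**2 + 3*p + 8);  p**5 - 2*p**4*r - p**4 + 2*p**3*r - 16*p**3 + 32*p**2*r - 68*p**2 + 136*p*r - 96*p + 192*r = (p - 6)*(p**2 + 3*p + 8)*(p - 2*r)*(p + 2)
Cancel the common factors (p**2 + 3*p + 8), (p - 2*r), (p + 2).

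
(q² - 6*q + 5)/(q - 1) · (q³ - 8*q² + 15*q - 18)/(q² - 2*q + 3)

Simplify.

q² - 11*q + 30

Factor: q² - 6*q + 5 = (q - 5)·(q - 1);  q³ - 8*q² + 15*q - 18 = (q - 6)·(q² - 2*q + 3)
Cancel the common factors (q² - 2*q + 3), (q - 1).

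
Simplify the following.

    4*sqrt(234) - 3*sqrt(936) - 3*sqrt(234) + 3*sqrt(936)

4*sqrt(234) = 12*sqrt(26); 3*sqrt(936) = 18*sqrt(26); 3*sqrt(234) = 9*sqrt(26); 3*sqrt(936) = 18*sqrt(26)
Combine: (12 - 18 - 9 + 18)·sqrt(26) = 3*sqrt(26)

3*sqrt(26)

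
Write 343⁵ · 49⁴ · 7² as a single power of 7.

343⁵ = 7^15; 49⁴ = 7^8; 7² = 7^2
Combine exponents: 7^25

7^25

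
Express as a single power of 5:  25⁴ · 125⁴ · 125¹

25⁴ = 5^8; 125⁴ = 5^12; 125¹ = 5^3
Combine exponents: 5^23

5^23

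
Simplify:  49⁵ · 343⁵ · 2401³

7^37

49⁵ = 7^10; 343⁵ = 7^15; 2401³ = 7^12
Combine exponents: 7^37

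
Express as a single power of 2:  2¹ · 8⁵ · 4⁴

2^24

2¹ = 2^1; 8⁵ = 2^15; 4⁴ = 2^8
Combine exponents: 2^24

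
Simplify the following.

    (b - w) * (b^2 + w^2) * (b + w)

b^4 - w^4

Telescope via difference of squares: (b+w)(b-w) = b^2 - w^2, then repeat with the next factor.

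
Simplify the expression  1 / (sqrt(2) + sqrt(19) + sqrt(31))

(-sqrt(1178) - 5*sqrt(31) + 7*sqrt(19) + 24*sqrt(2))/26

Group as (sqrt(19) + sqrt(31)) + sqrt(2); multiply by (sqrt(19) + sqrt(31)) - sqrt(2), then rationalise the remaining surd.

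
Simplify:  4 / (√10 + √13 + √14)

Group as (√13 + √14) + √10; multiply by (√13 + √14) - √10, then rationalise the remaining surd.

(-16*√455 + 36*√14 + 44*√13 + 68*√10)/439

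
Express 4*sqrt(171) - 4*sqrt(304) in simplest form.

-4*sqrt(19)

4*sqrt(171) = 12*sqrt(19); 4*sqrt(304) = 16*sqrt(19)
Combine: (12 - 16)·sqrt(19) = -4*sqrt(19)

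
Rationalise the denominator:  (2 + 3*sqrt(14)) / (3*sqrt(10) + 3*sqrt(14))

Multiply numerator and denominator by -3*sqrt(10) + 3*sqrt(14).
Denominator becomes 36; numerator becomes -18*sqrt(35) - 6*sqrt(10) + 6*sqrt(14) + 126.

(-3*sqrt(35) - sqrt(10) + sqrt(14) + 21)/6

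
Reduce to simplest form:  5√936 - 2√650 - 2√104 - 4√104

8*√26

5√936 = 30*√26; 2√650 = 10*√26; 2√104 = 4*√26; 4√104 = 8*√26
Combine: (30 - 10 - 4 - 8)·√26 = 8*√26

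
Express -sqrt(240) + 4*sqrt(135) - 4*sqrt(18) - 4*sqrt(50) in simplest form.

-32*sqrt(2) + 8*sqrt(15)

sqrt(240) = 4*sqrt(15); 4*sqrt(135) = 12*sqrt(15); 4*sqrt(18) = 12*sqrt(2); 4*sqrt(50) = 20*sqrt(2)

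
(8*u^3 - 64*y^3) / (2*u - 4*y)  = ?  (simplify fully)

Factor as (a-b)(a^2+ab+b^2) with a=(2*u), b=(4*y).

4*u^2 + 8*u*y + 16*y^2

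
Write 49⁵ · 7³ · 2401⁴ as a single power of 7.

49⁵ = 7^10; 7³ = 7^3; 2401⁴ = 7^16
Combine exponents: 7^29

7^29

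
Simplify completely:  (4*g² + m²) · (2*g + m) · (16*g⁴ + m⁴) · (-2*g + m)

-256*g⁸ + m⁸

Telescope via difference of squares: (m+(2*g))(m-(2*g)) = -4*g² + m², then repeat with the next factor.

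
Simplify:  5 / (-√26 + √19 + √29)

(-11*√26 + 8*√29 + 18*√19 + √14326)/172

Group as (√19 + √29) - √26; multiply by (√19 + √29) + √26, then rationalise the remaining surd.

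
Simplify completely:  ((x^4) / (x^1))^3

Inside the bracket: x^3
Raise to the power 3: x^9

x^9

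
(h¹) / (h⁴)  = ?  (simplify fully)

Quotient: (h^-3)

h^(-3)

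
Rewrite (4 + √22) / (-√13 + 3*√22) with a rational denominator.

Multiply numerator and denominator by √13 + 3*√22.
Denominator becomes 185; numerator becomes 4*√13 + √286 + 12*√22 + 66.

(4*√13 + √286 + 12*√22 + 66)/185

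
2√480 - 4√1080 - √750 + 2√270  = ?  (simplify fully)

-15*√30

2√480 = 8*√30; 4√1080 = 24*√30; √750 = 5*√30; 2√270 = 6*√30
Combine: (8 - 24 - 5 + 6)·√30 = -15*√30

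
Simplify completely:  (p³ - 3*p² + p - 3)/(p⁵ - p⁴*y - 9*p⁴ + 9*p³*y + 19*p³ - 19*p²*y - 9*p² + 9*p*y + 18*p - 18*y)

-1/(-p² + p*y + 6*p - 6*y)

Factor: p³ - 3*p² + p - 3 = (p² + 1)·(p - 3);  p⁵ - p⁴*y - 9*p⁴ + 9*p³*y + 19*p³ - 19*p²*y - 9*p² + 9*p*y + 18*p - 18*y = (p - 3)·(p - y)·(p² + 1)·(p - 6)
Cancel the common factors (p² + 1), (p - 3).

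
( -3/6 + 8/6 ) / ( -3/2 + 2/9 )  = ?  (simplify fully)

-15/23

Numerator: -3/6 + 8/6 = 5/6
Denominator: -3/2 + 2/9 = -23/18
Divide: (5/6) · (-18/23) = -15/23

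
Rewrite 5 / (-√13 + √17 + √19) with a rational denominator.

Group as (√17 + √19) - √13; multiply by (√17 + √19) + √13, then rationalise the remaining surd.

(-115*√13 + 55*√19 + 75*√17 + 10*√4199)/763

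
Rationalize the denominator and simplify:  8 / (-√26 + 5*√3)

Multiply numerator and denominator by √26 + 5*√3.
Denominator becomes 49; numerator becomes 8*√26 + 40*√3.

(8*√26 + 40*√3)/49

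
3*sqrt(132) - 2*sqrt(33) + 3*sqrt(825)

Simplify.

19*sqrt(33)

3*sqrt(132) = 6*sqrt(33); 2*sqrt(33) = 2*sqrt(33); 3*sqrt(825) = 15*sqrt(33)
Combine: (6 - 2 + 15)·sqrt(33) = 19*sqrt(33)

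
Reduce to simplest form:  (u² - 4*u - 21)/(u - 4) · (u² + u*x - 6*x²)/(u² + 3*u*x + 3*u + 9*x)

Factor: u² - 4*u - 21 = (u + 3)·(u - 7);  u² + u*x - 6*x² = (u + 3*x)·(u - 2*x);  u² + 3*u*x + 3*u + 9*x = (u + 3*x)·(u + 3)
Cancel the common factors (u + 3*x), (u + 3).

(u² - 2*u*x - 7*u + 14*x)/(u - 4)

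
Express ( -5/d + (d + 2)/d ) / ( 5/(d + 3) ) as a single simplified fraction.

Numerator: -5/d + (d + 2)/d = (d - 3)/d
Denominator: 5/(d + 3) = 5/(d + 3)
Divide: ((d - 3)/d) · (d/5 + 3/5) = (d² - 9)/(5*d)

(d² - 9)/(5*d)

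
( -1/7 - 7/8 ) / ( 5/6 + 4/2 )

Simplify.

Numerator: -1/7 - 7/8 = -57/56
Denominator: 5/6 + 4/2 = 17/6
Divide: (-57/56) · (6/17) = -171/476

-171/476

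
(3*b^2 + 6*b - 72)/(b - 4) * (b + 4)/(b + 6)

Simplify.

Factor: 3*b^2 + 6*b - 72 = 3*(b + 6)*(b - 4)
Cancel the common factors (b + 6), (b - 4).

3*b + 12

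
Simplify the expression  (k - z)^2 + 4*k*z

Expanding gives k^2 + 2*k*z + z^2, a perfect square.

(k + z)^2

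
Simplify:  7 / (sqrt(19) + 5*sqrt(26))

Multiply numerator and denominator by -5*sqrt(26) + sqrt(19).
Denominator becomes -631; numerator becomes -35*sqrt(26) + 7*sqrt(19).

(-7*sqrt(19) + 35*sqrt(26))/631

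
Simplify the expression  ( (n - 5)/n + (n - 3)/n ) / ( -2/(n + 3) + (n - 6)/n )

(2*n**2 - 2*n - 24)/(n**2 - 5*n - 18)

Numerator: (n - 5)/n + (n - 3)/n = (2*n - 8)/n
Denominator: -2/(n + 3) + (n - 6)/n = (n**2 - 5*n - 18)/(n**2 + 3*n)
Divide: ((2*n - 8)/n) · ((n**2 + 3*n)/(n**2 - 5*n - 18)) = (2*n**2 - 2*n - 24)/(n**2 - 5*n - 18)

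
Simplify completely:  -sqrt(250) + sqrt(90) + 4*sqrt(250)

sqrt(250) = 5*sqrt(10); sqrt(90) = 3*sqrt(10); 4*sqrt(250) = 20*sqrt(10)
Combine: (-5 + 3 + 20)·sqrt(10) = 18*sqrt(10)

18*sqrt(10)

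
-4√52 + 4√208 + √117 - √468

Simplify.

5*√13

4√52 = 8*√13; 4√208 = 16*√13; √117 = 3*√13; √468 = 6*√13
Combine: (-8 + 16 + 3 - 6)·√13 = 5*√13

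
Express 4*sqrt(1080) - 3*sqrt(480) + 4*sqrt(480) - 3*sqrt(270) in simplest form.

19*sqrt(30)

4*sqrt(1080) = 24*sqrt(30); 3*sqrt(480) = 12*sqrt(30); 4*sqrt(480) = 16*sqrt(30); 3*sqrt(270) = 9*sqrt(30)
Combine: (24 - 12 + 16 - 9)·sqrt(30) = 19*sqrt(30)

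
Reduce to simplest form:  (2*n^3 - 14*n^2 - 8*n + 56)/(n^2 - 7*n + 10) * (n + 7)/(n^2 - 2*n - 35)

(2*n^2 + 18*n + 28)/(n^2 - 25)

Factor: 2*n^3 - 14*n^2 - 8*n + 56 = 2*(n - 7)*(n - 2)*(n + 2);  n^2 - 7*n + 10 = (n - 2)*(n - 5);  n^2 - 2*n - 35 = (n - 7)*(n + 5)
Cancel the common factors (n - 7), (n - 2).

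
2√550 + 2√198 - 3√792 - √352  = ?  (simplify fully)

2√550 = 10*√22; 2√198 = 6*√22; 3√792 = 18*√22; √352 = 4*√22
Combine: (10 + 6 - 18 - 4)·√22 = -6*√22

-6*√22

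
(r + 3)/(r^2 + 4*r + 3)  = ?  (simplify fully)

Factor: r^2 + 4*r + 3 = (r + 3)*(r + 1)
Cancel the common factor (r + 3).

1/(r + 1)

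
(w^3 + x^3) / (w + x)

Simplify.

Factor as (a+b)(a^2-ab+b^2) with a=w, b=x.

w^2 - w*x + x^2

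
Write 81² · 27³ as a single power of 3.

81² = 3^8; 27³ = 3^9
Combine exponents: 3^17

3^17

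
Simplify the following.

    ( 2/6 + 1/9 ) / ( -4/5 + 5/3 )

20/39

Numerator: 2/6 + 1/9 = 4/9
Denominator: -4/5 + 5/3 = 13/15
Divide: (4/9) · (15/13) = 20/39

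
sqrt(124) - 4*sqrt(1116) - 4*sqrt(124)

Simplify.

-30*sqrt(31)

sqrt(124) = 2*sqrt(31); 4*sqrt(1116) = 24*sqrt(31); 4*sqrt(124) = 8*sqrt(31)
Combine: (2 - 24 - 8)·sqrt(31) = -30*sqrt(31)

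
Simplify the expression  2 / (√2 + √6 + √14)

Group as (√2 + √6) + √14; multiply by (√2 + √6) - √14, then rationalise the remaining surd.

(-2*√42 - 3*√14 + 5*√6 + 9*√2)/3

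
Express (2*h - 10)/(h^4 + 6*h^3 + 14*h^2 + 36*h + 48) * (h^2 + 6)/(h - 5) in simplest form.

2/(h^2 + 6*h + 8)

Factor: 2*h - 10 = 2*(h - 5);  h^4 + 6*h^3 + 14*h^2 + 36*h + 48 = (h^2 + 6)*(h + 2)*(h + 4)
Cancel the common factors (h^2 + 6), (h - 5).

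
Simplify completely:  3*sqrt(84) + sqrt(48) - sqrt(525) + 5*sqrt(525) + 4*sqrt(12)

3*sqrt(84) = 6*sqrt(21); sqrt(48) = 4*sqrt(3); sqrt(525) = 5*sqrt(21); 5*sqrt(525) = 25*sqrt(21); 4*sqrt(12) = 8*sqrt(3)

12*sqrt(3) + 26*sqrt(21)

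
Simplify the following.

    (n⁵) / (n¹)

Quotient: n⁴

n⁴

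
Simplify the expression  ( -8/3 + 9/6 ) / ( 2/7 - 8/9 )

Numerator: -8/3 + 9/6 = -7/6
Denominator: 2/7 - 8/9 = -38/63
Divide: (-7/6) · (-63/38) = 147/76

147/76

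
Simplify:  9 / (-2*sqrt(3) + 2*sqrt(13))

Multiply numerator and denominator by 2*sqrt(3) + 2*sqrt(13).
Denominator becomes 40; numerator becomes 18*sqrt(3) + 18*sqrt(13).

(9*sqrt(3) + 9*sqrt(13))/20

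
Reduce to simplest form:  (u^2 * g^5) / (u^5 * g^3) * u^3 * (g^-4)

Quotient: (u^-3) * g^2
Multiply by u^3 * (g^-4): add exponents.

g^(-2)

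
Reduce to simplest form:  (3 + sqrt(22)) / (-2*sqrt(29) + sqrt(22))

Multiply numerator and denominator by sqrt(22) + 2*sqrt(29).
Denominator becomes -94; numerator becomes 3*sqrt(22) + 22 + 6*sqrt(29) + 2*sqrt(638).

(-2*sqrt(638) - 6*sqrt(29) - 22 - 3*sqrt(22))/94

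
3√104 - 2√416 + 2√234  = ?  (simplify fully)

4*√26

3√104 = 6*√26; 2√416 = 8*√26; 2√234 = 6*√26
Combine: (6 - 8 + 6)·√26 = 4*√26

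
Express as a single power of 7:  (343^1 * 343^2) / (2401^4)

343^1 = 7^3; 343^2 = 7^6; 2401^4 = 7^16
Combine exponents: 7^(-7)

7^(-7)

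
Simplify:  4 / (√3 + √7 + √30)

Group as (√7 + √30) + √3; multiply by (√7 + √30) - √3, then rationalise the remaining surd.

(-26*√7 - 34*√3 + 6*√70 + 20*√30)/79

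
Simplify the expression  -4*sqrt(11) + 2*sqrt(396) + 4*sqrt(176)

24*sqrt(11)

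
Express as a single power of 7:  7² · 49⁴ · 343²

7^16

7² = 7^2; 49⁴ = 7^8; 343² = 7^6
Combine exponents: 7^16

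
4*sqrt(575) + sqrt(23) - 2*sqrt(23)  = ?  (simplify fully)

19*sqrt(23)

4*sqrt(575) = 20*sqrt(23); sqrt(23) = sqrt(23); 2*sqrt(23) = 2*sqrt(23)
Combine: (20 + 1 - 2)·sqrt(23) = 19*sqrt(23)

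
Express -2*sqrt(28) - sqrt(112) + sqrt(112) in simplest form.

2*sqrt(28) = 4*sqrt(7); sqrt(112) = 4*sqrt(7); sqrt(112) = 4*sqrt(7)
Combine: (-4 - 4 + 4)·sqrt(7) = -4*sqrt(7)

-4*sqrt(7)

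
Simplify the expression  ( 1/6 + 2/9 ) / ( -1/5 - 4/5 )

Numerator: 1/6 + 2/9 = 7/18
Denominator: -1/5 - 4/5 = -1
Divide: (7/18) · (-1) = -7/18

-7/18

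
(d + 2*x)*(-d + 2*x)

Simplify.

-d^2 + 4*x^2

Difference of squares with P = 2*x, Q = d.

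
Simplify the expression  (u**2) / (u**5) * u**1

u**(-2)

Quotient: (u**-3)
Multiply by u**1: add exponents.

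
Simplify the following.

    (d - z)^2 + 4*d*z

Expanding gives d^2 + 2*d*z + z^2, a perfect square.

(d + z)^2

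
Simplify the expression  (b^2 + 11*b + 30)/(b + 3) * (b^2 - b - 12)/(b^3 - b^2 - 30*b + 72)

(b + 5)/(b - 3)

Factor: b^2 + 11*b + 30 = (b + 5)*(b + 6);  b^2 - b - 12 = (b - 4)*(b + 3);  b^3 - b^2 - 30*b + 72 = (b + 6)*(b - 4)*(b - 3)
Cancel the common factors (b + 6), (b + 3), (b - 4).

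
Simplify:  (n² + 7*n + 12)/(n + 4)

Factor: n² + 7*n + 12 = (n + 4)·(n + 3)
Cancel the common factor (n + 4).

n + 3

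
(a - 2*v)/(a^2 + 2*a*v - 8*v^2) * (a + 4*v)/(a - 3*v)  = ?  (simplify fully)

-1/(-a + 3*v)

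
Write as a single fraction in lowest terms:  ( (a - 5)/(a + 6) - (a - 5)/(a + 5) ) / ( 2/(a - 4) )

Numerator: (a - 5)/(a + 6) - (a - 5)/(a + 5) = (-a + 5)/(a² + 11*a + 30)
Denominator: 2/(a - 4) = 2/(a - 4)
Divide: ((-a + 5)/(a² + 11*a + 30)) · (a/2 - 2) = (-a² + 9*a - 20)/(2*a² + 22*a + 60)

(-a² + 9*a - 20)/(2*a² + 22*a + 60)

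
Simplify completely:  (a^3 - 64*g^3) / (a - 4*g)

a^2 + 4*a*g + 16*g^2

a^3 - (4*g)^3 = (a - 4*g)(a^2 + 4*a*g + 16*g^2).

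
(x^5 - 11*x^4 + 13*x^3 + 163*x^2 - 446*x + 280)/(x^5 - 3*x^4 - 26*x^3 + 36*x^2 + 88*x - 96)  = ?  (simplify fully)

Factor: x^5 - 11*x^4 + 13*x^3 + 163*x^2 - 446*x + 280 = (x - 7)*(x - 2)*(x - 1)*(x - 5)*(x + 4);  x^5 - 3*x^4 - 26*x^3 + 36*x^2 + 88*x - 96 = (x + 2)*(x - 1)*(x + 4)*(x - 6)*(x - 2)
Cancel the common factors (x - 2), (x - 1), (x + 4).

(x^2 - 12*x + 35)/(x^2 - 4*x - 12)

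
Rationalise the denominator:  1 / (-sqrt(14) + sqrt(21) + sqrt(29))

(-18*sqrt(14) + 3*sqrt(29) + 11*sqrt(21) + 7*sqrt(174))/570

Group as (sqrt(21) + sqrt(29)) - sqrt(14); multiply by (sqrt(21) + sqrt(29)) + sqrt(14), then rationalise the remaining surd.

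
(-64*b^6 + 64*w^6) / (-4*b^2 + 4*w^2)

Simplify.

16*b^4 + 16*b^2*w^2 + 16*w^4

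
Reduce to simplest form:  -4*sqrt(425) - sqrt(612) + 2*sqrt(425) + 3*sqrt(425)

-sqrt(17)

4*sqrt(425) = 20*sqrt(17); sqrt(612) = 6*sqrt(17); 2*sqrt(425) = 10*sqrt(17); 3*sqrt(425) = 15*sqrt(17)
Combine: (-20 - 6 + 10 + 15)·sqrt(17) = -sqrt(17)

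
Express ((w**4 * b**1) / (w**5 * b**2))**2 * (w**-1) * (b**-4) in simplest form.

Inside the bracket: (w**-1) * (b**-1)
Raise to the power 2: (w**-2) * (b**-2)
Multiply by (w**-1) * (b**-4): add exponents.

1/(b**6*w**3)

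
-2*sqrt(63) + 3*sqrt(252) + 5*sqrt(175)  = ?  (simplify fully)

37*sqrt(7)

2*sqrt(63) = 6*sqrt(7); 3*sqrt(252) = 18*sqrt(7); 5*sqrt(175) = 25*sqrt(7)
Combine: (-6 + 18 + 25)·sqrt(7) = 37*sqrt(7)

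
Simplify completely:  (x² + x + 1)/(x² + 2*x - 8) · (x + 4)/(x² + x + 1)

1/(x - 2)

Factor: x² + 2*x - 8 = (x + 4)·(x - 2)
Cancel the common factors (x² + x + 1), (x + 4).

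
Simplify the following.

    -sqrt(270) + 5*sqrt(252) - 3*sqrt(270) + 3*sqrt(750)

sqrt(270) = 3*sqrt(30); 5*sqrt(252) = 30*sqrt(7); 3*sqrt(270) = 9*sqrt(30); 3*sqrt(750) = 15*sqrt(30)

3*sqrt(30) + 30*sqrt(7)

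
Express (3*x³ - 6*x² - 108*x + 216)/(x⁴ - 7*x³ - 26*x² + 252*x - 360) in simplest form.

3/(x - 5)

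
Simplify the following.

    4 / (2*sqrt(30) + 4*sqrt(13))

(-sqrt(30) + 2*sqrt(13))/11

Multiply numerator and denominator by -2*sqrt(30) + 4*sqrt(13).
Denominator becomes 88; numerator becomes -8*sqrt(30) + 16*sqrt(13).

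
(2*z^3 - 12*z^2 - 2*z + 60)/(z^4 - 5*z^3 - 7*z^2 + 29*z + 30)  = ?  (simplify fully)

Factor: 2*z^3 - 12*z^2 - 2*z + 60 = 2*(z - 3)*(z - 5)*(z + 2);  z^4 - 5*z^3 - 7*z^2 + 29*z + 30 = (z - 3)*(z + 2)*(z + 1)*(z - 5)
Cancel the common factors (z - 5), (z + 2), (z - 3).

2/(z + 1)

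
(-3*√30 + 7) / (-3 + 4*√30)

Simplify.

Multiply numerator and denominator by -4*√30 - 3.
Denominator becomes -471; numerator becomes -19*√30 + 339.

(-339 + 19*√30)/471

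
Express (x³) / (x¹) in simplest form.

x²

Quotient: x²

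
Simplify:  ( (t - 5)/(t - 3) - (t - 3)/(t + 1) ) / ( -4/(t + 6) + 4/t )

(t**3 - t**2 - 42*t)/(12*t**2 - 24*t - 36)

Numerator: (t - 5)/(t - 3) - (t - 3)/(t + 1) = (2*t - 14)/(t**2 - 2*t - 3)
Denominator: -4/(t + 6) + 4/t = 24/(t**2 + 6*t)
Divide: ((2*t - 14)/(t**2 - 2*t - 3)) · (t**2/24 + t/4) = (t**3 - t**2 - 42*t)/(12*t**2 - 24*t - 36)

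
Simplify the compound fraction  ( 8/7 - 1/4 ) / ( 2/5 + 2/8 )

Numerator: 8/7 - 1/4 = 25/28
Denominator: 2/5 + 2/8 = 13/20
Divide: (25/28) · (20/13) = 125/91

125/91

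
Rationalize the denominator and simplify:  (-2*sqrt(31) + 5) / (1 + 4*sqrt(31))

(-23 + 2*sqrt(31))/45

Multiply numerator and denominator by -4*sqrt(31) + 1.
Denominator becomes -495; numerator becomes -22*sqrt(31) + 253.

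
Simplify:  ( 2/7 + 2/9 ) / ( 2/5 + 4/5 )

Numerator: 2/7 + 2/9 = 32/63
Denominator: 2/5 + 4/5 = 6/5
Divide: (32/63) · (5/6) = 80/189

80/189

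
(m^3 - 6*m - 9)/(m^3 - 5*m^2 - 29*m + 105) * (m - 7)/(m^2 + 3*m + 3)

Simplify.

Factor: m^3 - 6*m - 9 = (m - 3)*(m^2 + 3*m + 3);  m^3 - 5*m^2 - 29*m + 105 = (m - 7)*(m - 3)*(m + 5)
Cancel the common factors (m^2 + 3*m + 3), (m - 7), (m - 3).

1/(m + 5)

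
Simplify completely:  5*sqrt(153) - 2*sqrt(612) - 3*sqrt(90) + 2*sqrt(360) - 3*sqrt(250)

5*sqrt(153) = 15*sqrt(17); 2*sqrt(612) = 12*sqrt(17); 3*sqrt(90) = 9*sqrt(10); 2*sqrt(360) = 12*sqrt(10); 3*sqrt(250) = 15*sqrt(10)

-12*sqrt(10) + 3*sqrt(17)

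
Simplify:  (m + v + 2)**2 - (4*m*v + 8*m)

After expansion: m**2 - 2*m*v - 4*m + v**2 + 4*v + 4 — a perfect-square trinomial.

(-m + v + 2)**2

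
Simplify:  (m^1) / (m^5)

m^(-4)

Quotient: (m^-4)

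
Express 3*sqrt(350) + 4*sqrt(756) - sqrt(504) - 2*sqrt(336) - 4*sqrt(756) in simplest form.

3*sqrt(350) = 15*sqrt(14); 4*sqrt(756) = 24*sqrt(21); sqrt(504) = 6*sqrt(14); 2*sqrt(336) = 8*sqrt(21); 4*sqrt(756) = 24*sqrt(21)

-8*sqrt(21) + 9*sqrt(14)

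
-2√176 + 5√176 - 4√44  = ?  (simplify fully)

4*√11

2√176 = 8*√11; 5√176 = 20*√11; 4√44 = 8*√11
Combine: (-8 + 20 - 8)·√11 = 4*√11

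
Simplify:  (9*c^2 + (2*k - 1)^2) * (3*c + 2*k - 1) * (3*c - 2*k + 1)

81*c^4 - 16*k^4 + 32*k^3 - 24*k^2 + 8*k - 1

Pair the conjugate factors: ((3*c)+(2*k - 1))((3*c)-(2*k - 1)) = 9*c^2 - 4*k^2 + 4*k - 1, then repeat with the next factor.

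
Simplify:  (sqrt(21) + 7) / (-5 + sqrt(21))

-14 - 3*sqrt(21)

Multiply numerator and denominator by -5 - sqrt(21).
Denominator becomes 4; numerator becomes -56 - 12*sqrt(21).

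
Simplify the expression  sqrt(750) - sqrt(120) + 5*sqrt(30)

sqrt(750) = 5*sqrt(30); sqrt(120) = 2*sqrt(30); 5*sqrt(30) = 5*sqrt(30)
Combine: (5 - 2 + 5)·sqrt(30) = 8*sqrt(30)

8*sqrt(30)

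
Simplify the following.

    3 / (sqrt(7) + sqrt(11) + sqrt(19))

(-6*sqrt(1463) - 3*sqrt(19) + 45*sqrt(11) + 69*sqrt(7))/307

Group as (sqrt(7) + sqrt(11)) + sqrt(19); multiply by (sqrt(7) + sqrt(11)) - sqrt(19), then rationalise the remaining surd.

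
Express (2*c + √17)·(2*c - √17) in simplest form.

4*c² - 17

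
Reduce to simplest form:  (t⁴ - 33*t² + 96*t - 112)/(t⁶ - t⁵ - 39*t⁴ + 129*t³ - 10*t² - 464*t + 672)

Factor: t⁴ - 33*t² + 96*t - 112 = (t + 7)·(t² - 3*t + 4)·(t - 4);  t⁶ - t⁵ - 39*t⁴ + 129*t³ - 10*t² - 464*t + 672 = (t + 7)·(t - 4)·(t - 3)·(t + 2)·(t² - 3*t + 4)
Cancel the common factors (t² - 3*t + 4), (t - 4), (t + 7).

1/(t² - t - 6)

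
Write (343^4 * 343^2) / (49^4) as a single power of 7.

343^4 = 7^12; 343^2 = 7^6; 49^4 = 7^8
Combine exponents: 7^10

7^10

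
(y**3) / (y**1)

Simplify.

y**2

Quotient: y**2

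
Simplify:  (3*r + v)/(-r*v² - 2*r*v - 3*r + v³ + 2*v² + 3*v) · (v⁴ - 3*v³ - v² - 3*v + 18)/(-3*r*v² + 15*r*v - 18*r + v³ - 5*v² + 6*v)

Factor: -r*v² - 2*r*v - 3*r + v³ + 2*v² + 3*v = (v² + 2*v + 3)·(-r + v);  v⁴ - 3*v³ - v² - 3*v + 18 = (v - 2)·(v - 3)·(v² + 2*v + 3);  -3*r*v² + 15*r*v - 18*r + v³ - 5*v² + 6*v = (v - 2)·(v - 3)·(-3*r + v)
Cancel the common factors (v² + 2*v + 3), (v - 2), (v - 3).

(3*r + v)/(3*r² - 4*r*v + v²)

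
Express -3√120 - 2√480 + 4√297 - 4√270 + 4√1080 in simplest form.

3√120 = 6*√30; 2√480 = 8*√30; 4√297 = 12*√33; 4√270 = 12*√30; 4√1080 = 24*√30

-2*√30 + 12*√33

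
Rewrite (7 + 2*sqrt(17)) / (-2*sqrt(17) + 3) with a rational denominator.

Multiply numerator and denominator by 3 + 2*sqrt(17).
Denominator becomes -59; numerator becomes 20*sqrt(17) + 89.

(-89 - 20*sqrt(17))/59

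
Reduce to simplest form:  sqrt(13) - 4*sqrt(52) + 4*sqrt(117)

sqrt(13) = sqrt(13); 4*sqrt(52) = 8*sqrt(13); 4*sqrt(117) = 12*sqrt(13)
Combine: (1 - 8 + 12)·sqrt(13) = 5*sqrt(13)

5*sqrt(13)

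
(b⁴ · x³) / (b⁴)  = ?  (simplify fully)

x³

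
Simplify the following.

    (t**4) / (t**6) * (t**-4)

t**(-6)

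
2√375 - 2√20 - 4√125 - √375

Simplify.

2√375 = 10*√15; 2√20 = 4*√5; 4√125 = 20*√5; √375 = 5*√15

-24*√5 + 5*√15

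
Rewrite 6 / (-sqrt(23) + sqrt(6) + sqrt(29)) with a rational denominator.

(-6*sqrt(23) + 23*sqrt(6) + sqrt(4002))/46

Group as (sqrt(6) + sqrt(29)) - sqrt(23); multiply by (sqrt(6) + sqrt(29)) + sqrt(23), then rationalise the remaining surd.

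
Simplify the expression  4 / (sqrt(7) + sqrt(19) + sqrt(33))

(-8*sqrt(4389) - 28*sqrt(33) + 84*sqrt(19) + 180*sqrt(7))/483

Group as (sqrt(19) + sqrt(33)) + sqrt(7); multiply by (sqrt(19) + sqrt(33)) - sqrt(7), then rationalise the remaining surd.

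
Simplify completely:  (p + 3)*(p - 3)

Difference of squares with P = p, Q = 3.

p**2 - 9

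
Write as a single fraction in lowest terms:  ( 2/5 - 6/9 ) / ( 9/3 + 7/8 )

-32/465

Numerator: 2/5 - 6/9 = -4/15
Denominator: 9/3 + 7/8 = 31/8
Divide: (-4/15) · (8/31) = -32/465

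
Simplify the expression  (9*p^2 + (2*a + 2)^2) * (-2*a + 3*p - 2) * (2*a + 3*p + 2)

Telescope via difference of squares: ((3*p)+(2*a + 2))((3*p)-(2*a + 2)) = -4*a^2 - 8*a + 9*p^2 - 4, then repeat with the next factor.

-16*a^4 - 64*a^3 - 96*a^2 - 64*a + 81*p^4 - 16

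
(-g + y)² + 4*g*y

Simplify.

After expansion: g² + 2*g*y + y² — a perfect-square trinomial.

(g + y)²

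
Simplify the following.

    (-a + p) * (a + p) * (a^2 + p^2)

-a^4 + p^4

(p+a)(p-a) = -a^2 + p^2; continue pairing.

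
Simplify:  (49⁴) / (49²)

7^4

49⁴ = 7^8; 49² = 7^4
Combine exponents: 7^4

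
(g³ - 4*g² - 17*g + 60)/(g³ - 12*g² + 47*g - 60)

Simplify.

(g + 4)/(g - 4)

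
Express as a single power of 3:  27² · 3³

27² = 3^6; 3³ = 3^3
Combine exponents: 3^9

3^9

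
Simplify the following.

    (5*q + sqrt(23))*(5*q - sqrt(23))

25*q^2 - 23

Product of conjugates: (P+Q)(P-Q) = P^2 - Q^2.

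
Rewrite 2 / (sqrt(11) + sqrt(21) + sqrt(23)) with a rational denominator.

(-4*sqrt(5313) + 18*sqrt(23) + 26*sqrt(21) + 66*sqrt(11))/843

Group as (sqrt(21) + sqrt(23)) + sqrt(11); multiply by (sqrt(21) + sqrt(23)) - sqrt(11), then rationalise the remaining surd.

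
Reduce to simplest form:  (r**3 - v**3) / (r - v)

Apply the difference-of-cubes factorisation and cancel (r - v).

r**2 + r*v + v**2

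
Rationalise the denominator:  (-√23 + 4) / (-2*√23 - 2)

(-5*√23 + 27)/44

Multiply numerator and denominator by -2 + 2*√23.
Denominator becomes -88; numerator becomes -54 + 10*√23.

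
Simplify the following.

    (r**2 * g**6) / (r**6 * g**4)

g**2/r**4

Quotient: (r**-4) * g**2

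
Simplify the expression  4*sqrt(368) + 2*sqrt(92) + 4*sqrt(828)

4*sqrt(368) = 16*sqrt(23); 2*sqrt(92) = 4*sqrt(23); 4*sqrt(828) = 24*sqrt(23)
Combine: (16 + 4 + 24)·sqrt(23) = 44*sqrt(23)

44*sqrt(23)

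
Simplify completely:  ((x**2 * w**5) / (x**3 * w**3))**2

w**4/x**2

Inside the bracket: (x**-1) * w**2
Raise to the power 2: (x**-2) * w**4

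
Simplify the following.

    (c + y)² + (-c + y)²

Write as f(y,c) + f(y,-c) and expand.

2*c² + 2*y²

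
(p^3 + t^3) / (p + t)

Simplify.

p^2 - p*t + t^2

Factor as (a+b)(a^2-ab+b^2) with a=p, b=t.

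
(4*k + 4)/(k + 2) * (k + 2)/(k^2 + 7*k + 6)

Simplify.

Factor: 4*k + 4 = 4*(k + 1);  k^2 + 7*k + 6 = (k + 1)*(k + 6)
Cancel the common factors (k + 1), (k + 2).

4/(k + 6)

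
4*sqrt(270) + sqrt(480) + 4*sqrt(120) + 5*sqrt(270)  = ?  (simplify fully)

39*sqrt(30)

4*sqrt(270) = 12*sqrt(30); sqrt(480) = 4*sqrt(30); 4*sqrt(120) = 8*sqrt(30); 5*sqrt(270) = 15*sqrt(30)
Combine: (12 + 4 + 8 + 15)·sqrt(30) = 39*sqrt(30)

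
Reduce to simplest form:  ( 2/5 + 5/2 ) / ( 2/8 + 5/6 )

174/65

Numerator: 2/5 + 5/2 = 29/10
Denominator: 2/8 + 5/6 = 13/12
Divide: (29/10) · (12/13) = 174/65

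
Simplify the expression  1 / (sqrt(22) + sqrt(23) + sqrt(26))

Group as (sqrt(23) + sqrt(26)) + sqrt(22); multiply by (sqrt(23) + sqrt(26)) - sqrt(22), then rationalise the remaining surd.

(-4*sqrt(3289) + 19*sqrt(26) + 25*sqrt(23) + 27*sqrt(22))/1663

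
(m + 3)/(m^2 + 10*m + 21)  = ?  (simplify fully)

1/(m + 7)

Factor: m^2 + 10*m + 21 = (m + 3)*(m + 7)
Cancel the common factor (m + 3).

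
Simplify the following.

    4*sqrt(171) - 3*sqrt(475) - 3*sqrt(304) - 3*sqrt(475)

-30*sqrt(19)

4*sqrt(171) = 12*sqrt(19); 3*sqrt(475) = 15*sqrt(19); 3*sqrt(304) = 12*sqrt(19); 3*sqrt(475) = 15*sqrt(19)
Combine: (12 - 15 - 12 - 15)·sqrt(19) = -30*sqrt(19)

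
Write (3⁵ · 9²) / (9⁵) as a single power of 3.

3^(-1)

3⁵ = 3^5; 9² = 3^4; 9⁵ = 3^10
Combine exponents: 3^(-1)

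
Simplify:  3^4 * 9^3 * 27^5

3^4 = 3^4; 9^3 = 3^6; 27^5 = 3^15
Combine exponents: 3^25

3^25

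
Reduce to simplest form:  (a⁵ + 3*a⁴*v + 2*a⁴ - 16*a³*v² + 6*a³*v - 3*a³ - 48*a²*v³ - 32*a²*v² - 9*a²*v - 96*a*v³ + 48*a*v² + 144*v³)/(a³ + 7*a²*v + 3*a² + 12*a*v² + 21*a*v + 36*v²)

Factor: a⁵ + 3*a⁴*v + 2*a⁴ - 16*a³*v² + 6*a³*v - 3*a³ - 48*a²*v³ - 32*a²*v² - 9*a²*v - 96*a*v³ + 48*a*v² + 144*v³ = (a - 1)·(a + 3*v)·(a - 4*v)·(a + 4*v)·(a + 3);  a³ + 7*a²*v + 3*a² + 12*a*v² + 21*a*v + 36*v² = (a + 3)·(a + 4*v)·(a + 3*v)
Cancel the common factors (a + 4*v), (a + 3), (a + 3*v).

a² - 4*a*v - a + 4*v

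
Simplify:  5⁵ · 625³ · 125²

5⁵ = 5^5; 625³ = 5^12; 125² = 5^6
Combine exponents: 5^23

5^23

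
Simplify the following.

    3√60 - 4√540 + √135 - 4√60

-23*√15

3√60 = 6*√15; 4√540 = 24*√15; √135 = 3*√15; 4√60 = 8*√15
Combine: (6 - 24 + 3 - 8)·√15 = -23*√15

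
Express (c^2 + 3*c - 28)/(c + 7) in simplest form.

c - 4

Factor: c^2 + 3*c - 28 = (c - 4)*(c + 7)
Cancel the common factor (c + 7).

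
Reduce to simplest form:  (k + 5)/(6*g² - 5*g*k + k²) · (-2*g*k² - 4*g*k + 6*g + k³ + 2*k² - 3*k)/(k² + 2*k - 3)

Factor: 6*g² - 5*g*k + k² = (-3*g + k)·(-2*g + k);  -2*g*k² - 4*g*k + 6*g + k³ + 2*k² - 3*k = (k - 1)·(-2*g + k)·(k + 3);  k² + 2*k - 3 = (k + 3)·(k - 1)
Cancel the common factors (k - 1), (-2*g + k), (k + 3).

(-k - 5)/(3*g - k)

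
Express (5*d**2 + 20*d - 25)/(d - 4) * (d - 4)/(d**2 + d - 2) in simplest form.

(5*d + 25)/(d + 2)

Factor: 5*d**2 + 20*d - 25 = 5*(d - 1)*(d + 5);  d**2 + d - 2 = (d - 1)*(d + 2)
Cancel the common factors (d - 1), (d - 4).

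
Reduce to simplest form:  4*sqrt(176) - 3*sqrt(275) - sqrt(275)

4*sqrt(176) = 16*sqrt(11); 3*sqrt(275) = 15*sqrt(11); sqrt(275) = 5*sqrt(11)
Combine: (16 - 15 - 5)·sqrt(11) = -4*sqrt(11)

-4*sqrt(11)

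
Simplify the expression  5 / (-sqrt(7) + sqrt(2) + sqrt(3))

(sqrt(7) + 3*sqrt(3) + 4*sqrt(2) + sqrt(42))/2

Group as (sqrt(2) + sqrt(3)) - sqrt(7); multiply by (sqrt(2) + sqrt(3)) + sqrt(7), then rationalise the remaining surd.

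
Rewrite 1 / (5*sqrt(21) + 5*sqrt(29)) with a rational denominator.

Multiply numerator and denominator by -5*sqrt(29) + 5*sqrt(21).
Denominator becomes -200; numerator becomes -5*sqrt(29) + 5*sqrt(21).

(-sqrt(21) + sqrt(29))/40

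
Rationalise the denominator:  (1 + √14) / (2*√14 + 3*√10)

(-28 - 2*√14 + 3*√10 + 6*√35)/34

Multiply numerator and denominator by -3*√10 + 2*√14.
Denominator becomes -34; numerator becomes -6*√35 - 3*√10 + 2*√14 + 28.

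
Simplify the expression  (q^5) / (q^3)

q^2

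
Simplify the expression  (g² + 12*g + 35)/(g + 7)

g + 5

Factor: g² + 12*g + 35 = (g + 5)·(g + 7)
Cancel the common factor (g + 7).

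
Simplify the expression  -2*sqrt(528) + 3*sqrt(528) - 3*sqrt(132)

-2*sqrt(33)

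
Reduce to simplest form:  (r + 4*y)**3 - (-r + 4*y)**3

2*r*(r**2 + 48*y**2)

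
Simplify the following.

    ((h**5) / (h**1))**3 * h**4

Inside the bracket: h**4
Raise to the power 3: h**12
Multiply by h**4: add exponents.

h**16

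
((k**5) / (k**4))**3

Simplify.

k**3

Inside the bracket: k**1
Raise to the power 3: k**3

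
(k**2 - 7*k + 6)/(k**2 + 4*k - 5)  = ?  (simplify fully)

Factor: k**2 - 7*k + 6 = (k - 6)*(k - 1);  k**2 + 4*k - 5 = (k - 1)*(k + 5)
Cancel the common factor (k - 1).

(k - 6)/(k + 5)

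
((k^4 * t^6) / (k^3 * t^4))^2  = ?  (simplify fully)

k^2*t^4

Inside the bracket: k^1 * t^2
Raise to the power 2: k^2 * t^4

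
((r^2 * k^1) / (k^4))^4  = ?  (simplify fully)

Inside the bracket: r^2 * (k^-3)
Raise to the power 4: r^8 * (k^-12)

r^8/k^12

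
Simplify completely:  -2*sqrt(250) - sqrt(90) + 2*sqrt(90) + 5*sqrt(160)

13*sqrt(10)

2*sqrt(250) = 10*sqrt(10); sqrt(90) = 3*sqrt(10); 2*sqrt(90) = 6*sqrt(10); 5*sqrt(160) = 20*sqrt(10)
Combine: (-10 - 3 + 6 + 20)·sqrt(10) = 13*sqrt(10)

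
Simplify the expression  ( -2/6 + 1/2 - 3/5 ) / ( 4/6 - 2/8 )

Numerator: -2/6 + 1/2 - 3/5 = -13/30
Denominator: 4/6 - 2/8 = 5/12
Divide: (-13/30) · (12/5) = -26/25

-26/25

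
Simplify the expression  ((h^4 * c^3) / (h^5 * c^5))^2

1/(c^4*h^2)

Inside the bracket: (h^-1) * (c^-2)
Raise to the power 2: (h^-2) * (c^-4)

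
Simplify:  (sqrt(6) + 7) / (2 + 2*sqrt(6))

(-1 + 6*sqrt(6))/10

Multiply numerator and denominator by -2*sqrt(6) + 2.
Denominator becomes -20; numerator becomes -12*sqrt(6) + 2.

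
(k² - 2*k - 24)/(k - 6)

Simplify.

k + 4

Factor: k² - 2*k - 24 = (k + 4)·(k - 6)
Cancel the common factor (k - 6).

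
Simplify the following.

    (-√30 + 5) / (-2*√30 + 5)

(-√30 + 7)/19

Multiply numerator and denominator by 5 + 2*√30.
Denominator becomes -95; numerator becomes -35 + 5*√30.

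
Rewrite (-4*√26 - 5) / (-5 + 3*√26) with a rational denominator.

Multiply numerator and denominator by -3*√26 - 5.
Denominator becomes -209; numerator becomes 35*√26 + 337.

(-337 - 35*√26)/209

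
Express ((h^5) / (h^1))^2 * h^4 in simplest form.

Inside the bracket: h^4
Raise to the power 2: h^8
Multiply by h^4: add exponents.

h^12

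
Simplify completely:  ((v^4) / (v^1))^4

v^12

Inside the bracket: v^3
Raise to the power 4: v^12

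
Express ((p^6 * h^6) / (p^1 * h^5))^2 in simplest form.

h^2*p^10

Inside the bracket: p^5 * h^1
Raise to the power 2: p^10 * h^2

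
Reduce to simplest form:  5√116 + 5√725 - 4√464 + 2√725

5√116 = 10*√29; 5√725 = 25*√29; 4√464 = 16*√29; 2√725 = 10*√29
Combine: (10 + 25 - 16 + 10)·√29 = 29*√29

29*√29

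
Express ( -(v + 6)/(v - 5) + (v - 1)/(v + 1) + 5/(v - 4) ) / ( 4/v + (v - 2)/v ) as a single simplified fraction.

Numerator: -(v + 6)/(v - 5) + (v - 1)/(v + 1) + 5/(v - 4) = (-8*v² + 31*v - 21)/(v³ - 8*v² + 11*v + 20)
Denominator: 4/v + (v - 2)/v = (v + 2)/v
Divide: ((-8*v² + 31*v - 21)/(v³ - 8*v² + 11*v + 20)) · (v/(v + 2)) = (-8*v³ + 31*v² - 21*v)/(v⁴ - 6*v³ - 5*v² + 42*v + 40)

(-8*v³ + 31*v² - 21*v)/(v⁴ - 6*v³ - 5*v² + 42*v + 40)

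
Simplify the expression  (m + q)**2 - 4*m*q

(m - q)**2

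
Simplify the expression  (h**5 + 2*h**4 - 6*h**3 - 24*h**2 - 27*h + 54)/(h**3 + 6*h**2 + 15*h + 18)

Factor: h**5 + 2*h**4 - 6*h**3 - 24*h**2 - 27*h + 54 = (h - 3)*(h - 1)*(h**2 + 3*h + 6)*(h + 3);  h**3 + 6*h**2 + 15*h + 18 = (h + 3)*(h**2 + 3*h + 6)
Cancel the common factors (h**2 + 3*h + 6), (h + 3).

h**2 - 4*h + 3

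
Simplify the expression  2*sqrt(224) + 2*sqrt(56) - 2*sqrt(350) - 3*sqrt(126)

-7*sqrt(14)

2*sqrt(224) = 8*sqrt(14); 2*sqrt(56) = 4*sqrt(14); 2*sqrt(350) = 10*sqrt(14); 3*sqrt(126) = 9*sqrt(14)
Combine: (8 + 4 - 10 - 9)·sqrt(14) = -7*sqrt(14)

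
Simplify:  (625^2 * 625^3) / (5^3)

5^17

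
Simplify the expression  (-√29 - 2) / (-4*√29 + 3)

Multiply numerator and denominator by 3 + 4*√29.
Denominator becomes -455; numerator becomes -122 - 11*√29.

(11*√29 + 122)/455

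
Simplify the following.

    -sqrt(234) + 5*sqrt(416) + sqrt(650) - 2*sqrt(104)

sqrt(234) = 3*sqrt(26); 5*sqrt(416) = 20*sqrt(26); sqrt(650) = 5*sqrt(26); 2*sqrt(104) = 4*sqrt(26)
Combine: (-3 + 20 + 5 - 4)·sqrt(26) = 18*sqrt(26)

18*sqrt(26)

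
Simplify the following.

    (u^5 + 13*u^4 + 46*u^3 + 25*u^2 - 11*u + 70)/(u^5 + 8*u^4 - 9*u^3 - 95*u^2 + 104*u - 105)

Factor: u^5 + 13*u^4 + 46*u^3 + 25*u^2 - 11*u + 70 = (u + 5)*(u^2 - u + 1)*(u + 2)*(u + 7);  u^5 + 8*u^4 - 9*u^3 - 95*u^2 + 104*u - 105 = (u + 7)*(u + 5)*(u^2 - u + 1)*(u - 3)
Cancel the common factors (u^2 - u + 1), (u + 7), (u + 5).

(u + 2)/(u - 3)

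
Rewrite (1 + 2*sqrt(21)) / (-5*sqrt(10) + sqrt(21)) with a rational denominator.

(-10*sqrt(210) - 42 - 5*sqrt(10) - sqrt(21))/229

Multiply numerator and denominator by sqrt(21) + 5*sqrt(10).
Denominator becomes -229; numerator becomes sqrt(21) + 5*sqrt(10) + 42 + 10*sqrt(210).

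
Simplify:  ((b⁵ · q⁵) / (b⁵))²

q^10

Inside the bracket: q⁵
Raise to the power 2: q^10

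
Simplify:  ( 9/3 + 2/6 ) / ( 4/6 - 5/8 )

80

Numerator: 9/3 + 2/6 = 10/3
Denominator: 4/6 - 5/8 = 1/24
Divide: (10/3) · (24) = 80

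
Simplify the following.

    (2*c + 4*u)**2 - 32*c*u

After expansion: 4*c**2 - 16*c*u + 16*u**2 — a perfect-square trinomial.

4*(c - 2*u)**2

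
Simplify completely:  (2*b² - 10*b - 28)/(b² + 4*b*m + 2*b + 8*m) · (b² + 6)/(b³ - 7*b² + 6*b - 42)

2/(b + 4*m)

Factor: 2*b² - 10*b - 28 = 2·(b - 7)·(b + 2);  b² + 4*b*m + 2*b + 8*m = (b + 2)·(b + 4*m);  b³ - 7*b² + 6*b - 42 = (b - 7)·(b² + 6)
Cancel the common factors (b² + 6), (b - 7), (b + 2).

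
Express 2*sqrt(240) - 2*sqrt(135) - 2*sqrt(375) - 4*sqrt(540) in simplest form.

2*sqrt(240) = 8*sqrt(15); 2*sqrt(135) = 6*sqrt(15); 2*sqrt(375) = 10*sqrt(15); 4*sqrt(540) = 24*sqrt(15)
Combine: (8 - 6 - 10 - 24)·sqrt(15) = -32*sqrt(15)

-32*sqrt(15)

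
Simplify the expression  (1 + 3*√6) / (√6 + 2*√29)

(-18 - √6 + 2*√29 + 6*√174)/110

Multiply numerator and denominator by -2*√29 + √6.
Denominator becomes -110; numerator becomes -6*√174 - 2*√29 + √6 + 18.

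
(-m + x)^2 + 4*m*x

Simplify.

After expansion: m^2 + 2*m*x + x^2 — a perfect-square trinomial.

(m + x)^2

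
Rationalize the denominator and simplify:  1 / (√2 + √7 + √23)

Group as (√7 + √23) + √2; multiply by (√7 + √23) - √2, then rationalise the remaining surd.

(-9*√7 - 14*√2 + √322 + 7*√23)/70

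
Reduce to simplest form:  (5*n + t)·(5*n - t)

25*n² - t²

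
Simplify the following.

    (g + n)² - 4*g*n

(g - n)²

After expansion: g² - 2*g*n + n² — a perfect-square trinomial.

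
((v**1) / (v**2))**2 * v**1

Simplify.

1/v

Inside the bracket: (v**-1)
Raise to the power 2: (v**-2)
Multiply by v**1: add exponents.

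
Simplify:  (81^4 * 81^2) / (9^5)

3^14

81^4 = 3^16; 81^2 = 3^8; 9^5 = 3^10
Combine exponents: 3^14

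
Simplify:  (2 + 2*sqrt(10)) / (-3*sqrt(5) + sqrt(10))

Multiply numerator and denominator by sqrt(10) + 3*sqrt(5).
Denominator becomes -35; numerator becomes 2*sqrt(10) + 6*sqrt(5) + 20 + 30*sqrt(2).

(-30*sqrt(2) - 20 - 6*sqrt(5) - 2*sqrt(10))/35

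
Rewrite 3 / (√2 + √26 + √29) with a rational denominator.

(-4*√377 - √29 + 5*√26 + 53*√2)/69

Group as (√2 + √26) + √29; multiply by (√2 + √26) - √29, then rationalise the remaining surd.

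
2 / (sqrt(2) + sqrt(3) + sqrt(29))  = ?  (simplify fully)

(-14*sqrt(3) - 15*sqrt(2) + sqrt(174) + 12*sqrt(29))/138

Group as (sqrt(2) + sqrt(29)) + sqrt(3); multiply by (sqrt(2) + sqrt(29)) - sqrt(3), then rationalise the remaining surd.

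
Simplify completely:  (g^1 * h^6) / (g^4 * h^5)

Quotient: (g^-3) * h^1

h/g^3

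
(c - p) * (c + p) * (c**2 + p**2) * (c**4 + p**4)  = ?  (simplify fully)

c**8 - p**8

Pair the conjugate factors: (c+p)(c-p) = c**2 - p**2, then repeat with the next factor.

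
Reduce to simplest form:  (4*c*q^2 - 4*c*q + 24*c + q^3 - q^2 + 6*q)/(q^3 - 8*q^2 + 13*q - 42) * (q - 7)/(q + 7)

(4*c + q)/(q + 7)

Factor: 4*c*q^2 - 4*c*q + 24*c + q^3 - q^2 + 6*q = (q^2 - q + 6)*(4*c + q);  q^3 - 8*q^2 + 13*q - 42 = (q - 7)*(q^2 - q + 6)
Cancel the common factors (q^2 - q + 6), (q - 7).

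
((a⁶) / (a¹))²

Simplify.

a^10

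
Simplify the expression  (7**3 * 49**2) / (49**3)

7**1

7**3 = 7**3; 49**2 = 7**4; 49**3 = 7**6
Combine exponents: 7**1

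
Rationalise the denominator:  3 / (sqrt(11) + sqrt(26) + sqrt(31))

(-3*sqrt(8866) + 9*sqrt(31) + 24*sqrt(26) + 69*sqrt(11))/554

Group as (sqrt(11) + sqrt(26)) + sqrt(31); multiply by (sqrt(11) + sqrt(26)) - sqrt(31), then rationalise the remaining surd.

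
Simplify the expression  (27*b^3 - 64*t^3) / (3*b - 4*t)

9*b^2 + 12*b*t + 16*t^2

(3*b)^3 - (4*t)^3 = (3*b - 4*t)(9*b^2 + 12*b*t + 16*t^2).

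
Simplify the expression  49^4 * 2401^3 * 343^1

49^4 = 7^8; 2401^3 = 7^12; 343^1 = 7^3
Combine exponents: 7^23

7^23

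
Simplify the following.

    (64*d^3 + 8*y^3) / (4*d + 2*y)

16*d^2 - 8*d*y + 4*y^2

Apply the sum-of-cubes factorisation and cancel (4*d + 2*y).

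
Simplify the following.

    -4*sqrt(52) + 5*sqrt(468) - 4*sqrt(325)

4*sqrt(52) = 8*sqrt(13); 5*sqrt(468) = 30*sqrt(13); 4*sqrt(325) = 20*sqrt(13)
Combine: (-8 + 30 - 20)·sqrt(13) = 2*sqrt(13)

2*sqrt(13)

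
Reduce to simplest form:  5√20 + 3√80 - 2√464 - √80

-8*√29 + 18*√5

5√20 = 10*√5; 3√80 = 12*√5; 2√464 = 8*√29; √80 = 4*√5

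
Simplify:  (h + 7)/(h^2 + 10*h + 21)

Factor: h^2 + 10*h + 21 = (h + 3)*(h + 7)
Cancel the common factor (h + 7).

1/(h + 3)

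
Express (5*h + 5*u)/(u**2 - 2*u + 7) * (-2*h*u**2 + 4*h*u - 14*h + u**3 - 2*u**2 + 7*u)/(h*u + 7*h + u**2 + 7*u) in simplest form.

Factor: 5*h + 5*u = 5*(h + u);  -2*h*u**2 + 4*h*u - 14*h + u**3 - 2*u**2 + 7*u = (-2*h + u)*(u**2 - 2*u + 7);  h*u + 7*h + u**2 + 7*u = (h + u)*(u + 7)
Cancel the common factors (u**2 - 2*u + 7), (h + u).

(-10*h + 5*u)/(u + 7)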